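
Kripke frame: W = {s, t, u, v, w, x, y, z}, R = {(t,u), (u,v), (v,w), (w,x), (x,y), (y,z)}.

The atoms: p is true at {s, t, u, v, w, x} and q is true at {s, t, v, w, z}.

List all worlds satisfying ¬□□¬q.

{t, u, x}

s: □□¬q is T. ✗
t: □□¬q is F. ✓
u: □□¬q is F. ✓
v: □□¬q is T. ✗
w: □□¬q is T. ✗
x: □□¬q is F. ✓
y: □□¬q is T. ✗
z: □□¬q is T. ✗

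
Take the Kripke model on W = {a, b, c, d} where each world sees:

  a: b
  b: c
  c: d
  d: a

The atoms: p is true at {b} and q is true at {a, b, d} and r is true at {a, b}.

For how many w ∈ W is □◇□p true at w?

1

a: successors {b}; ◇□p there: b:F. ✗
b: successors {c}; ◇□p there: c:F. ✗
c: successors {d}; ◇□p there: d:T. ✓
d: successors {a}; ◇□p there: a:F. ✗
Satisfying worlds: {c}.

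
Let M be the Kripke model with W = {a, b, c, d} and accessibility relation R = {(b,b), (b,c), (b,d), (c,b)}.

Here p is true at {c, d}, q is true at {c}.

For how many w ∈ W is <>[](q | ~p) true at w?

a: no successors, so <>[](q | ~p) fails. ✗
b: successors {b, c, d}; [](q | ~p) there: b:F, c:T, d:T. ✓
c: successors {b}; [](q | ~p) there: b:F. ✗
d: no successors, so <>[](q | ~p) fails. ✗
Satisfying worlds: {b}.

1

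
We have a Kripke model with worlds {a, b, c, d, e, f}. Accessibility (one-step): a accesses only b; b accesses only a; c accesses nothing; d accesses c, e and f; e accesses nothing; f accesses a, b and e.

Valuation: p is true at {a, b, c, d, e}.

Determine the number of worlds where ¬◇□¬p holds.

a: ◇□¬p is F. ✓
b: ◇□¬p is F. ✓
c: ◇□¬p is F. ✓
d: ◇□¬p is T. ✗
e: ◇□¬p is F. ✓
f: ◇□¬p is T. ✗
Satisfying worlds: {a, b, c, e}.

4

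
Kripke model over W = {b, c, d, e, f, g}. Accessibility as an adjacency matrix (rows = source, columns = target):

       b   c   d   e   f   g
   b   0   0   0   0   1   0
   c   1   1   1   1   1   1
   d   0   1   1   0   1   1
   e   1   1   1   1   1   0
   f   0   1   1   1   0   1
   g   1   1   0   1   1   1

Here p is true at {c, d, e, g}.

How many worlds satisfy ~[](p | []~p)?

5

b: [](p | []~p) is F. ✓
c: [](p | []~p) is F. ✓
d: [](p | []~p) is F. ✓
e: [](p | []~p) is F. ✓
f: [](p | []~p) is T. ✗
g: [](p | []~p) is F. ✓
Satisfying worlds: {b, c, d, e, g}.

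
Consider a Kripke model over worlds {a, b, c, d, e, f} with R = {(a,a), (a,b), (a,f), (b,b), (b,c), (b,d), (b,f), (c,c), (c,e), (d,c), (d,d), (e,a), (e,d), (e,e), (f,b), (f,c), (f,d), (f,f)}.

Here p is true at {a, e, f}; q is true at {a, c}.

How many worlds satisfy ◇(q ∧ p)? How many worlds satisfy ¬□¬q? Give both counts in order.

For ◇(q ∧ p):
a: successors {a, b, f}; q ∧ p there: a:T, b:F, f:F. ✓
b: successors {b, c, d, f}; q ∧ p there: b:F, c:F, d:F, f:F. ✗
c: successors {c, e}; q ∧ p there: c:F, e:F. ✗
d: successors {c, d}; q ∧ p there: c:F, d:F. ✗
e: successors {a, d, e}; q ∧ p there: a:T, d:F, e:F. ✓
f: successors {b, c, d, f}; q ∧ p there: b:F, c:F, d:F, f:F. ✗
— 2 worlds.
For ¬□¬q:
a: □¬q is F. ✓
b: □¬q is F. ✓
c: □¬q is F. ✓
d: □¬q is F. ✓
e: □¬q is F. ✓
f: □¬q is F. ✓
— 6 worlds.

2 and 6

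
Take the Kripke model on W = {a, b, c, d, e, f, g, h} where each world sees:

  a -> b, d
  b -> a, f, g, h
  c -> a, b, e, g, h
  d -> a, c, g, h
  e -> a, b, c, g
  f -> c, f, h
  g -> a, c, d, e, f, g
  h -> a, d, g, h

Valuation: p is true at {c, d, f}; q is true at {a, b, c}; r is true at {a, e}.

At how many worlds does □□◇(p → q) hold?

a: successors {b, d}; □◇(p → q) there: b:T, d:T. ✓
b: successors {a, f, g, h}; □◇(p → q) there: a:T, f:T, g:T, h:T. ✓
c: successors {a, b, e, g, h}; □◇(p → q) there: a:T, b:T, e:T, g:T, h:T. ✓
d: successors {a, c, g, h}; □◇(p → q) there: a:T, c:T, g:T, h:T. ✓
e: successors {a, b, c, g}; □◇(p → q) there: a:T, b:T, c:T, g:T. ✓
f: successors {c, f, h}; □◇(p → q) there: c:T, f:T, h:T. ✓
g: successors {a, c, d, e, f, g}; □◇(p → q) there: a:T, c:T, d:T, e:T, f:T, g:T. ✓
h: successors {a, d, g, h}; □◇(p → q) there: a:T, d:T, g:T, h:T. ✓
Satisfying worlds: {a, b, c, d, e, f, g, h}.

8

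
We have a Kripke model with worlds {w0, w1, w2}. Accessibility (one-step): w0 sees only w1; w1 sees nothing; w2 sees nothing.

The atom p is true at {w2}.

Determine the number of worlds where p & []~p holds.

w0: p is F, []~p is T. ✗
w1: p is F, []~p is T. ✗
w2: p is T, []~p is T. ✓
Satisfying worlds: {w2}.

1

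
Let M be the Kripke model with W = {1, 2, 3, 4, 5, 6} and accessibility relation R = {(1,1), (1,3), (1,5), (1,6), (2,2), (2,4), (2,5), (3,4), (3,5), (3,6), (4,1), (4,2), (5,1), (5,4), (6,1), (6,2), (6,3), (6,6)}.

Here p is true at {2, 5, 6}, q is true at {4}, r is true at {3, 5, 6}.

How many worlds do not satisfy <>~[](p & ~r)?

0

1: successors {1, 3, 5, 6}; ~[](p & ~r) there: 1:T, 3:T, 5:T, 6:T. ✓
2: successors {2, 4, 5}; ~[](p & ~r) there: 2:T, 4:T, 5:T. ✓
3: successors {4, 5, 6}; ~[](p & ~r) there: 4:T, 5:T, 6:T. ✓
4: successors {1, 2}; ~[](p & ~r) there: 1:T, 2:T. ✓
5: successors {1, 4}; ~[](p & ~r) there: 1:T, 4:T. ✓
6: successors {1, 2, 3, 6}; ~[](p & ~r) there: 1:T, 2:T, 3:T, 6:T. ✓
Satisfying worlds: {1, 2, 3, 4, 5, 6}.
So <>~[](p & ~r) fails at the other 0 worlds.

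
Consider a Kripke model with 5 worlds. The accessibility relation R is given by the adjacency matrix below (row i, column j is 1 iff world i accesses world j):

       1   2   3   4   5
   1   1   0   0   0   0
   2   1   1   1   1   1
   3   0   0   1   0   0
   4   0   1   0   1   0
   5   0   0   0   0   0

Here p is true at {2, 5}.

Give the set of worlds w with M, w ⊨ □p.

1: successors {1}; p there: 1:F. ✗
2: successors {1, 2, 3, 4, 5}; p there: 1:F, 2:T, 3:F, 4:F, 5:T. ✗
3: successors {3}; p there: 3:F. ✗
4: successors {2, 4}; p there: 2:T, 4:F. ✗
5: no successors, so □p holds vacuously. ✓

{5}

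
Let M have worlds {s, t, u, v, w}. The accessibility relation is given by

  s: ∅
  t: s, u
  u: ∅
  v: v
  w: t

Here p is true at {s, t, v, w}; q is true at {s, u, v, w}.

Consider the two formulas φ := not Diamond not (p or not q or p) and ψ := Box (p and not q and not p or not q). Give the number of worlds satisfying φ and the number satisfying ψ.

4 and 3

For not Diamond not (p or not q or p):
s: Diamond not (p or not q or p) is F. ✓
t: Diamond not (p or not q or p) is T. ✗
u: Diamond not (p or not q or p) is F. ✓
v: Diamond not (p or not q or p) is F. ✓
w: Diamond not (p or not q or p) is F. ✓
— 4 worlds.
For Box (p and not q and not p or not q):
s: no successors, so Box (p and not q and not p or not q) holds vacuously. ✓
t: successors {s, u}; p and not q and not p or not q there: s:F, u:F. ✗
u: no successors, so Box (p and not q and not p or not q) holds vacuously. ✓
v: successors {v}; p and not q and not p or not q there: v:F. ✗
w: successors {t}; p and not q and not p or not q there: t:T. ✓
— 3 worlds.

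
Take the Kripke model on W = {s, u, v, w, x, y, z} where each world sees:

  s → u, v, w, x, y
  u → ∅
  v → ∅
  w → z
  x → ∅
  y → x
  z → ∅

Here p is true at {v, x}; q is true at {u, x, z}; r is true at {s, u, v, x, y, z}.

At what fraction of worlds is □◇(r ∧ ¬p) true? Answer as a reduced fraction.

4/7

s: successors {u, v, w, x, y}; ◇(r ∧ ¬p) there: u:F, v:F, w:T, x:F, y:F. ✗
u: no successors, so □◇(r ∧ ¬p) holds vacuously. ✓
v: no successors, so □◇(r ∧ ¬p) holds vacuously. ✓
w: successors {z}; ◇(r ∧ ¬p) there: z:F. ✗
x: no successors, so □◇(r ∧ ¬p) holds vacuously. ✓
y: successors {x}; ◇(r ∧ ¬p) there: x:F. ✗
z: no successors, so □◇(r ∧ ¬p) holds vacuously. ✓
That's 4 of 7 worlds, so 4/7.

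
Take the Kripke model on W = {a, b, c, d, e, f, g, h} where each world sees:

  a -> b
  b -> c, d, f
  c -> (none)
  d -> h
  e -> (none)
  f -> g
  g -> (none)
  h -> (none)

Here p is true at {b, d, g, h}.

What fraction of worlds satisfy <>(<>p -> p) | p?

3/4

a: <>(<>p -> p) is T, p is F. ✓
b: <>(<>p -> p) is T, p is T. ✓
c: <>(<>p -> p) is F, p is F. ✗
d: <>(<>p -> p) is T, p is T. ✓
e: <>(<>p -> p) is F, p is F. ✗
f: <>(<>p -> p) is T, p is F. ✓
g: <>(<>p -> p) is F, p is T. ✓
h: <>(<>p -> p) is F, p is T. ✓
That's 6 of 8 worlds, so 6/8 = 3/4.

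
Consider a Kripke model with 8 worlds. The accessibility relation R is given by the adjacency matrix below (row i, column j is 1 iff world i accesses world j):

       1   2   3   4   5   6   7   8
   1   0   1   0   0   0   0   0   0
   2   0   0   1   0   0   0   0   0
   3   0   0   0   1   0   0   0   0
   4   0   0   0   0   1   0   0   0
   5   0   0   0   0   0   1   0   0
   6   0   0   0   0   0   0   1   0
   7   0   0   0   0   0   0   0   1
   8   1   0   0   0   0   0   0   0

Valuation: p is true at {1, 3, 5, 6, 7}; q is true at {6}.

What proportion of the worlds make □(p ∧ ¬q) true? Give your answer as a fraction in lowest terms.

1: successors {2}; p ∧ ¬q there: 2:F. ✗
2: successors {3}; p ∧ ¬q there: 3:T. ✓
3: successors {4}; p ∧ ¬q there: 4:F. ✗
4: successors {5}; p ∧ ¬q there: 5:T. ✓
5: successors {6}; p ∧ ¬q there: 6:F. ✗
6: successors {7}; p ∧ ¬q there: 7:T. ✓
7: successors {8}; p ∧ ¬q there: 8:F. ✗
8: successors {1}; p ∧ ¬q there: 1:T. ✓
That's 4 of 8 worlds, so 4/8 = 1/2.

1/2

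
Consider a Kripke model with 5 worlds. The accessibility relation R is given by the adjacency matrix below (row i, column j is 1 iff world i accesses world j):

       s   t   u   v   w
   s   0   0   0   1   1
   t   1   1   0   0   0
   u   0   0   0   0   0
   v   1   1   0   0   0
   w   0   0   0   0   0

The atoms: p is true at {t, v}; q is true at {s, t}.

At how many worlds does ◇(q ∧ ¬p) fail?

s: successors {v, w}; q ∧ ¬p there: v:F, w:F. ✗
t: successors {s, t}; q ∧ ¬p there: s:T, t:F. ✓
u: no successors, so ◇(q ∧ ¬p) fails. ✗
v: successors {s, t}; q ∧ ¬p there: s:T, t:F. ✓
w: no successors, so ◇(q ∧ ¬p) fails. ✗
Satisfying worlds: {t, v}.
So ◇(q ∧ ¬p) fails at the other 3 worlds.

3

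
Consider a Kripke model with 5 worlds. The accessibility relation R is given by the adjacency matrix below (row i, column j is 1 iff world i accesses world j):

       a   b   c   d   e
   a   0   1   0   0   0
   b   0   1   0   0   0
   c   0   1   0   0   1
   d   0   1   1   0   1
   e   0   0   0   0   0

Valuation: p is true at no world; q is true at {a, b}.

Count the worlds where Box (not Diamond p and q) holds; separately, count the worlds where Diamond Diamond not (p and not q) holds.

3 and 4

For Box (not Diamond p and q):
a: successors {b}; not Diamond p and q there: b:T. ✓
b: successors {b}; not Diamond p and q there: b:T. ✓
c: successors {b, e}; not Diamond p and q there: b:T, e:F. ✗
d: successors {b, c, e}; not Diamond p and q there: b:T, c:F, e:F. ✗
e: no successors, so Box (not Diamond p and q) holds vacuously. ✓
— 3 worlds.
For Diamond Diamond not (p and not q):
a: successors {b}; Diamond not (p and not q) there: b:T. ✓
b: successors {b}; Diamond not (p and not q) there: b:T. ✓
c: successors {b, e}; Diamond not (p and not q) there: b:T, e:F. ✓
d: successors {b, c, e}; Diamond not (p and not q) there: b:T, c:T, e:F. ✓
e: no successors, so Diamond Diamond not (p and not q) fails. ✗
— 4 worlds.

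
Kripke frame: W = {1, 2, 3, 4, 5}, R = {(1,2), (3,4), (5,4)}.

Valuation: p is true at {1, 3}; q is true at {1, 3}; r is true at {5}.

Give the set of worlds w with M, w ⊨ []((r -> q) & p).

{2, 4}

1: successors {2}; (r -> q) & p there: 2:F. ✗
2: no successors, so []((r -> q) & p) holds vacuously. ✓
3: successors {4}; (r -> q) & p there: 4:F. ✗
4: no successors, so []((r -> q) & p) holds vacuously. ✓
5: successors {4}; (r -> q) & p there: 4:F. ✗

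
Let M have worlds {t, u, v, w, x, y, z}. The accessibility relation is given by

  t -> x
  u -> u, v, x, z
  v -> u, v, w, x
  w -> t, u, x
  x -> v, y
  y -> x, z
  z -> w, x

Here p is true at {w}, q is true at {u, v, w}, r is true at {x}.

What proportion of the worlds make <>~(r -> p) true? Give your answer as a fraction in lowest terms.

6/7

t: successors {x}; ~(r -> p) there: x:T. ✓
u: successors {u, v, x, z}; ~(r -> p) there: u:F, v:F, x:T, z:F. ✓
v: successors {u, v, w, x}; ~(r -> p) there: u:F, v:F, w:F, x:T. ✓
w: successors {t, u, x}; ~(r -> p) there: t:F, u:F, x:T. ✓
x: successors {v, y}; ~(r -> p) there: v:F, y:F. ✗
y: successors {x, z}; ~(r -> p) there: x:T, z:F. ✓
z: successors {w, x}; ~(r -> p) there: w:F, x:T. ✓
That's 6 of 7 worlds, so 6/7.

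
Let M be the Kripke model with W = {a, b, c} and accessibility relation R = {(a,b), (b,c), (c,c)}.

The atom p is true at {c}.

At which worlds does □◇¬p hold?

a: successors {b}; ◇¬p there: b:F. ✗
b: successors {c}; ◇¬p there: c:F. ✗
c: successors {c}; ◇¬p there: c:F. ✗

∅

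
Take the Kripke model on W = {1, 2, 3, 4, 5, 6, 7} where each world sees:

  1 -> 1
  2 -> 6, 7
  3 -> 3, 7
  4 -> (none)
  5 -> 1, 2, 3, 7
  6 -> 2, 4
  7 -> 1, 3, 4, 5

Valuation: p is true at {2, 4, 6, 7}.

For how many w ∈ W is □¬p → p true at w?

6

1: □¬p is T, p is F. ✗
2: □¬p is F, p is T. ✓
3: □¬p is F, p is F. ✓
4: □¬p is T, p is T. ✓
5: □¬p is F, p is F. ✓
6: □¬p is F, p is T. ✓
7: □¬p is F, p is T. ✓
Satisfying worlds: {2, 3, 4, 5, 6, 7}.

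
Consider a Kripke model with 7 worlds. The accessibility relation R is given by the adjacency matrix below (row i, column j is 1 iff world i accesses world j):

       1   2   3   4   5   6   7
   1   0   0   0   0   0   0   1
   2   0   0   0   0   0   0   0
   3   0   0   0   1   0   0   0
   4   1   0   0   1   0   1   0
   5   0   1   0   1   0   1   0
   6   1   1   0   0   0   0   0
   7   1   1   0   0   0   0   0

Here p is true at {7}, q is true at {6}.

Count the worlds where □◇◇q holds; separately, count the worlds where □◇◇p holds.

For □◇◇q:
1: successors {7}; ◇◇q there: 7:F. ✗
2: no successors, so □◇◇q holds vacuously. ✓
3: successors {4}; ◇◇q there: 4:T. ✓
4: successors {1, 4, 6}; ◇◇q there: 1:F, 4:T, 6:F. ✗
5: successors {2, 4, 6}; ◇◇q there: 2:F, 4:T, 6:F. ✗
6: successors {1, 2}; ◇◇q there: 1:F, 2:F. ✗
7: successors {1, 2}; ◇◇q there: 1:F, 2:F. ✗
— 2 worlds.
For □◇◇p:
1: successors {7}; ◇◇p there: 7:T. ✓
2: no successors, so □◇◇p holds vacuously. ✓
3: successors {4}; ◇◇p there: 4:T. ✓
4: successors {1, 4, 6}; ◇◇p there: 1:F, 4:T, 6:T. ✗
5: successors {2, 4, 6}; ◇◇p there: 2:F, 4:T, 6:T. ✗
6: successors {1, 2}; ◇◇p there: 1:F, 2:F. ✗
7: successors {1, 2}; ◇◇p there: 1:F, 2:F. ✗
— 3 worlds.

2 and 3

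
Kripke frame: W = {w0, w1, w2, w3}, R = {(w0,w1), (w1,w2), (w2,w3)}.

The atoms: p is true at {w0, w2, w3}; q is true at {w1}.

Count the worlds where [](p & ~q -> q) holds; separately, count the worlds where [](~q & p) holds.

2 and 3

For [](p & ~q -> q):
w0: successors {w1}; p & ~q -> q there: w1:T. ✓
w1: successors {w2}; p & ~q -> q there: w2:F. ✗
w2: successors {w3}; p & ~q -> q there: w3:F. ✗
w3: no successors, so [](p & ~q -> q) holds vacuously. ✓
— 2 worlds.
For [](~q & p):
w0: successors {w1}; ~q & p there: w1:F. ✗
w1: successors {w2}; ~q & p there: w2:T. ✓
w2: successors {w3}; ~q & p there: w3:T. ✓
w3: no successors, so [](~q & p) holds vacuously. ✓
— 3 worlds.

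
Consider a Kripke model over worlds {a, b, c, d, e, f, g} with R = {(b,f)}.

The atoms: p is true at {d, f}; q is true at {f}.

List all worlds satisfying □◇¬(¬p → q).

{a, c, d, e, f, g}

a: no successors, so □◇¬(¬p → q) holds vacuously. ✓
b: successors {f}; ◇¬(¬p → q) there: f:F. ✗
c: no successors, so □◇¬(¬p → q) holds vacuously. ✓
d: no successors, so □◇¬(¬p → q) holds vacuously. ✓
e: no successors, so □◇¬(¬p → q) holds vacuously. ✓
f: no successors, so □◇¬(¬p → q) holds vacuously. ✓
g: no successors, so □◇¬(¬p → q) holds vacuously. ✓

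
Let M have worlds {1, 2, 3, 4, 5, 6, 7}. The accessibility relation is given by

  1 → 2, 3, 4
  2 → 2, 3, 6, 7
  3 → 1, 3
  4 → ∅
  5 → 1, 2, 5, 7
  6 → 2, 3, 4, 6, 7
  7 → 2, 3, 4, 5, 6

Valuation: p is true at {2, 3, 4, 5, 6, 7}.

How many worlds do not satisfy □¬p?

1: successors {2, 3, 4}; ¬p there: 2:F, 3:F, 4:F. ✗
2: successors {2, 3, 6, 7}; ¬p there: 2:F, 3:F, 6:F, 7:F. ✗
3: successors {1, 3}; ¬p there: 1:T, 3:F. ✗
4: no successors, so □¬p holds vacuously. ✓
5: successors {1, 2, 5, 7}; ¬p there: 1:T, 2:F, 5:F, 7:F. ✗
6: successors {2, 3, 4, 6, 7}; ¬p there: 2:F, 3:F, 4:F, 6:F, 7:F. ✗
7: successors {2, 3, 4, 5, 6}; ¬p there: 2:F, 3:F, 4:F, 5:F, 6:F. ✗
Satisfying worlds: {4}.
So □¬p fails at the other 6 worlds.

6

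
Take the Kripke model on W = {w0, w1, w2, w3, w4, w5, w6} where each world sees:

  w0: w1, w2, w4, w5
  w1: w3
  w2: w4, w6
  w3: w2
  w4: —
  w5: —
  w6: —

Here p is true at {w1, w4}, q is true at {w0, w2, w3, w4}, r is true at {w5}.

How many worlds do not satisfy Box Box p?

w0: successors {w1, w2, w4, w5}; Box p there: w1:F, w2:F, w4:T, w5:T. ✗
w1: successors {w3}; Box p there: w3:F. ✗
w2: successors {w4, w6}; Box p there: w4:T, w6:T. ✓
w3: successors {w2}; Box p there: w2:F. ✗
w4: no successors, so Box Box p holds vacuously. ✓
w5: no successors, so Box Box p holds vacuously. ✓
w6: no successors, so Box Box p holds vacuously. ✓
Satisfying worlds: {w2, w4, w5, w6}.
So Box Box p fails at the other 3 worlds.

3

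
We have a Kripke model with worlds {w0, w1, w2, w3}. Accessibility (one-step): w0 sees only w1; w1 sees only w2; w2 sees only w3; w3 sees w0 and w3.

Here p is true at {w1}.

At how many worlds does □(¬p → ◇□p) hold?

2

w0: successors {w1}; ¬p → ◇□p there: w1:T. ✓
w1: successors {w2}; ¬p → ◇□p there: w2:F. ✗
w2: successors {w3}; ¬p → ◇□p there: w3:T. ✓
w3: successors {w0, w3}; ¬p → ◇□p there: w0:F, w3:T. ✗
Satisfying worlds: {w0, w2}.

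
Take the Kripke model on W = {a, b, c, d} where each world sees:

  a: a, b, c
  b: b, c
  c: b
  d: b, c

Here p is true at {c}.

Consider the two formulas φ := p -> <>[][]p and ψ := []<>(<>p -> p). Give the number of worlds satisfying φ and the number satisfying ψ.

For p -> <>[][]p:
a: p is F, <>[][]p is F. ✓
b: p is F, <>[][]p is F. ✓
c: p is T, <>[][]p is F. ✗
d: p is F, <>[][]p is F. ✓
— 3 worlds.
For []<>(<>p -> p):
a: successors {a, b, c}; <>(<>p -> p) there: a:T, b:T, c:F. ✗
b: successors {b, c}; <>(<>p -> p) there: b:T, c:F. ✗
c: successors {b}; <>(<>p -> p) there: b:T. ✓
d: successors {b, c}; <>(<>p -> p) there: b:T, c:F. ✗
— 1 world.

3 and 1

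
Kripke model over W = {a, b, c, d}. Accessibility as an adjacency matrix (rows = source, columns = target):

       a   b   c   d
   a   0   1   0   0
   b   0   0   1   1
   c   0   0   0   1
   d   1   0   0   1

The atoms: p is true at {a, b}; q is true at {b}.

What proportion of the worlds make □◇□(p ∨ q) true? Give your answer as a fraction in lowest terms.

a: successors {b}; ◇□(p ∨ q) there: b:F. ✗
b: successors {c, d}; ◇□(p ∨ q) there: c:F, d:T. ✗
c: successors {d}; ◇□(p ∨ q) there: d:T. ✓
d: successors {a, d}; ◇□(p ∨ q) there: a:F, d:T. ✗
That's 1 of 4 worlds, so 1/4.

1/4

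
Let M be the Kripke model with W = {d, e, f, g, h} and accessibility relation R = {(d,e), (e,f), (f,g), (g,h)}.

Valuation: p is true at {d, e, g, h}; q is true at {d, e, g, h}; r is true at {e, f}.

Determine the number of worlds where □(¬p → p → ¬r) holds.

5

d: successors {e}; ¬p → p → ¬r there: e:T. ✓
e: successors {f}; ¬p → p → ¬r there: f:T. ✓
f: successors {g}; ¬p → p → ¬r there: g:T. ✓
g: successors {h}; ¬p → p → ¬r there: h:T. ✓
h: no successors, so □(¬p → p → ¬r) holds vacuously. ✓
Satisfying worlds: {d, e, f, g, h}.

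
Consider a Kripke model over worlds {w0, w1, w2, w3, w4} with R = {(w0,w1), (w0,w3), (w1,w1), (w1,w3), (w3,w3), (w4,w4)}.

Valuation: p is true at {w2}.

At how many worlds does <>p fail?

w0: successors {w1, w3}; p there: w1:F, w3:F. ✗
w1: successors {w1, w3}; p there: w1:F, w3:F. ✗
w2: no successors, so <>p fails. ✗
w3: successors {w3}; p there: w3:F. ✗
w4: successors {w4}; p there: w4:F. ✗
Satisfying worlds: ∅.
So <>p fails at the other 5 worlds.

5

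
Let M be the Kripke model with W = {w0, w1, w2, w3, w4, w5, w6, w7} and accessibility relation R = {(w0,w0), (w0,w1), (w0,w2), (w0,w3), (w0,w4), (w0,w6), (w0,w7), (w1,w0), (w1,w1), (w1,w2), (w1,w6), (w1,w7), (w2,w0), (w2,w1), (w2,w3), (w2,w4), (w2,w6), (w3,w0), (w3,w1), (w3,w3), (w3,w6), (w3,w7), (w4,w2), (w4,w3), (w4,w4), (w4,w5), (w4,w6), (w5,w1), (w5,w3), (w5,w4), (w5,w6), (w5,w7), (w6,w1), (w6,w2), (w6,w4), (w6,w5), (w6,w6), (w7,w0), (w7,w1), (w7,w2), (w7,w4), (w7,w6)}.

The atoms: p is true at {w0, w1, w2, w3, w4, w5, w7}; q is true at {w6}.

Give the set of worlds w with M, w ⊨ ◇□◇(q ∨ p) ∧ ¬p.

w0: ◇□◇(q ∨ p) is T, ¬p is F. ✗
w1: ◇□◇(q ∨ p) is T, ¬p is F. ✗
w2: ◇□◇(q ∨ p) is T, ¬p is F. ✗
w3: ◇□◇(q ∨ p) is T, ¬p is F. ✗
w4: ◇□◇(q ∨ p) is T, ¬p is F. ✗
w5: ◇□◇(q ∨ p) is T, ¬p is F. ✗
w6: ◇□◇(q ∨ p) is T, ¬p is T. ✓
w7: ◇□◇(q ∨ p) is T, ¬p is F. ✗

{w6}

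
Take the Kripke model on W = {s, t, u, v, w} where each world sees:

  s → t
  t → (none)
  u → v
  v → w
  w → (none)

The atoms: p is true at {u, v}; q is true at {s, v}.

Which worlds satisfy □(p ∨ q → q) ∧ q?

s: □(p ∨ q → q) is T, q is T. ✓
t: □(p ∨ q → q) is T, q is F. ✗
u: □(p ∨ q → q) is T, q is F. ✗
v: □(p ∨ q → q) is T, q is T. ✓
w: □(p ∨ q → q) is T, q is F. ✗

{s, v}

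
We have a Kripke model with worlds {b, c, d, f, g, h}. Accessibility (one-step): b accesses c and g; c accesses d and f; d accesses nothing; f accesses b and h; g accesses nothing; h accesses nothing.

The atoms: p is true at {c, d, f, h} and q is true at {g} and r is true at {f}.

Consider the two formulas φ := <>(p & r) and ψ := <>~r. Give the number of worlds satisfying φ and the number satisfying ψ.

1 and 3

For <>(p & r):
b: successors {c, g}; p & r there: c:F, g:F. ✗
c: successors {d, f}; p & r there: d:F, f:T. ✓
d: no successors, so <>(p & r) fails. ✗
f: successors {b, h}; p & r there: b:F, h:F. ✗
g: no successors, so <>(p & r) fails. ✗
h: no successors, so <>(p & r) fails. ✗
— 1 world.
For <>~r:
b: successors {c, g}; ~r there: c:T, g:T. ✓
c: successors {d, f}; ~r there: d:T, f:F. ✓
d: no successors, so <>~r fails. ✗
f: successors {b, h}; ~r there: b:T, h:T. ✓
g: no successors, so <>~r fails. ✗
h: no successors, so <>~r fails. ✗
— 3 worlds.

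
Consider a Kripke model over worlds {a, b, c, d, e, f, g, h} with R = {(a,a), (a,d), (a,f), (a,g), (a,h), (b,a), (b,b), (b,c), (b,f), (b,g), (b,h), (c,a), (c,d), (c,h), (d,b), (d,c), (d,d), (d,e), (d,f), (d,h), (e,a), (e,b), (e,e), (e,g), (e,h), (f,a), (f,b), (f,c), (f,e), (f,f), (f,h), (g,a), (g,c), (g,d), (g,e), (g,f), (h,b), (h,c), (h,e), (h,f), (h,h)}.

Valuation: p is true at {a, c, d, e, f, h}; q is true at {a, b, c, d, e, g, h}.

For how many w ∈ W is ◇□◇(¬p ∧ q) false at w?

3

a: successors {a, d, f, g, h}; □◇(¬p ∧ q) there: a:F, d:F, f:F, g:F, h:F. ✗
b: successors {a, b, c, f, g, h}; □◇(¬p ∧ q) there: a:F, b:F, c:T, f:F, g:F, h:F. ✓
c: successors {a, d, h}; □◇(¬p ∧ q) there: a:F, d:F, h:F. ✗
d: successors {b, c, d, e, f, h}; □◇(¬p ∧ q) there: b:F, c:T, d:F, e:F, f:F, h:F. ✓
e: successors {a, b, e, g, h}; □◇(¬p ∧ q) there: a:F, b:F, e:F, g:F, h:F. ✗
f: successors {a, b, c, e, f, h}; □◇(¬p ∧ q) there: a:F, b:F, c:T, e:F, f:F, h:F. ✓
g: successors {a, c, d, e, f}; □◇(¬p ∧ q) there: a:F, c:T, d:F, e:F, f:F. ✓
h: successors {b, c, e, f, h}; □◇(¬p ∧ q) there: b:F, c:T, e:F, f:F, h:F. ✓
Satisfying worlds: {b, d, f, g, h}.
So ◇□◇(¬p ∧ q) fails at the other 3 worlds.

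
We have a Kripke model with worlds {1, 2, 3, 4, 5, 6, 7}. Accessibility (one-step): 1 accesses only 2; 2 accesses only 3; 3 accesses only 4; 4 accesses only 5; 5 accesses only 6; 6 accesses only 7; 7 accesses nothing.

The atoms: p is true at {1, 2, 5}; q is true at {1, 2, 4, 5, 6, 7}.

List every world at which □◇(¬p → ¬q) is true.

1: successors {2}; ◇(¬p → ¬q) there: 2:T. ✓
2: successors {3}; ◇(¬p → ¬q) there: 3:F. ✗
3: successors {4}; ◇(¬p → ¬q) there: 4:T. ✓
4: successors {5}; ◇(¬p → ¬q) there: 5:F. ✗
5: successors {6}; ◇(¬p → ¬q) there: 6:F. ✗
6: successors {7}; ◇(¬p → ¬q) there: 7:F. ✗
7: no successors, so □◇(¬p → ¬q) holds vacuously. ✓

{1, 3, 7}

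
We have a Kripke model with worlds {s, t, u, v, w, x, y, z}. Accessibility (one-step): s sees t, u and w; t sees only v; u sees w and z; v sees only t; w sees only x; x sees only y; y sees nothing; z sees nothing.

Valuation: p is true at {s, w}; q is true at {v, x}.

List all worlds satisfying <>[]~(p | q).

{t, u, w, x}

s: successors {t, u, w}; []~(p | q) there: t:F, u:F, w:F. ✗
t: successors {v}; []~(p | q) there: v:T. ✓
u: successors {w, z}; []~(p | q) there: w:F, z:T. ✓
v: successors {t}; []~(p | q) there: t:F. ✗
w: successors {x}; []~(p | q) there: x:T. ✓
x: successors {y}; []~(p | q) there: y:T. ✓
y: no successors, so <>[]~(p | q) fails. ✗
z: no successors, so <>[]~(p | q) fails. ✗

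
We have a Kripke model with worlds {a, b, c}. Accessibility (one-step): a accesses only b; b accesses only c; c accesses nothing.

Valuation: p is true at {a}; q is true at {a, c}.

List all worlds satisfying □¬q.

{a, c}

a: successors {b}; ¬q there: b:T. ✓
b: successors {c}; ¬q there: c:F. ✗
c: no successors, so □¬q holds vacuously. ✓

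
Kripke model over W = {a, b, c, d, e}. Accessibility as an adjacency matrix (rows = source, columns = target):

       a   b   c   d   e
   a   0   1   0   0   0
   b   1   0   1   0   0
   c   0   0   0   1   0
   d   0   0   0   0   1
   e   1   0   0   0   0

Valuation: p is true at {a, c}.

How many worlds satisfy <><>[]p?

a: successors {b}; <>[]p there: b:F. ✗
b: successors {a, c}; <>[]p there: a:T, c:F. ✓
c: successors {d}; <>[]p there: d:T. ✓
d: successors {e}; <>[]p there: e:F. ✗
e: successors {a}; <>[]p there: a:T. ✓
Satisfying worlds: {b, c, e}.

3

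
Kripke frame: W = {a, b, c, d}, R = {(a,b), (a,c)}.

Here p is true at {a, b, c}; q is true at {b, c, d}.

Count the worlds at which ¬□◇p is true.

a: □◇p is F. ✓
b: □◇p is T. ✗
c: □◇p is T. ✗
d: □◇p is T. ✗
Satisfying worlds: {a}.

1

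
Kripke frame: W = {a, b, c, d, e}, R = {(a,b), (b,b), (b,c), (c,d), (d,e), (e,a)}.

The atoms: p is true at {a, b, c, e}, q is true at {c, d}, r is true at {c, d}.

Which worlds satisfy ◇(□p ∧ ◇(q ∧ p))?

{a, b}

a: successors {b}; □p ∧ ◇(q ∧ p) there: b:T. ✓
b: successors {b, c}; □p ∧ ◇(q ∧ p) there: b:T, c:F. ✓
c: successors {d}; □p ∧ ◇(q ∧ p) there: d:F. ✗
d: successors {e}; □p ∧ ◇(q ∧ p) there: e:F. ✗
e: successors {a}; □p ∧ ◇(q ∧ p) there: a:F. ✗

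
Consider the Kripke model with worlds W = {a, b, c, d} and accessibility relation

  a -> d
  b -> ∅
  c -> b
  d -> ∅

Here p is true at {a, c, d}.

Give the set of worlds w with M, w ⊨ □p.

a: successors {d}; p there: d:T. ✓
b: no successors, so □p holds vacuously. ✓
c: successors {b}; p there: b:F. ✗
d: no successors, so □p holds vacuously. ✓

{a, b, d}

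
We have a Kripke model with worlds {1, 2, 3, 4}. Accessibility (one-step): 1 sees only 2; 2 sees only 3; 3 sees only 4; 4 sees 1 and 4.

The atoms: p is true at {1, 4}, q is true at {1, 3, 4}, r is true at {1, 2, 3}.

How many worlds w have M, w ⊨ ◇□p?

3

1: successors {2}; □p there: 2:F. ✗
2: successors {3}; □p there: 3:T. ✓
3: successors {4}; □p there: 4:T. ✓
4: successors {1, 4}; □p there: 1:F, 4:T. ✓
Satisfying worlds: {2, 3, 4}.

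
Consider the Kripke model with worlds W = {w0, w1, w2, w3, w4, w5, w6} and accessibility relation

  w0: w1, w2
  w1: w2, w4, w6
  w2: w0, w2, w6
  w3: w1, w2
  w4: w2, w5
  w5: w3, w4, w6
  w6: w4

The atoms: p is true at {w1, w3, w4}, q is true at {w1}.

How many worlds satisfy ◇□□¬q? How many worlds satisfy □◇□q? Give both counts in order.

For ◇□□¬q:
w0: successors {w1, w2}; □□¬q there: w1:T, w2:F. ✓
w1: successors {w2, w4, w6}; □□¬q there: w2:F, w4:T, w6:T. ✓
w2: successors {w0, w2, w6}; □□¬q there: w0:T, w2:F, w6:T. ✓
w3: successors {w1, w2}; □□¬q there: w1:T, w2:F. ✓
w4: successors {w2, w5}; □□¬q there: w2:F, w5:F. ✗
w5: successors {w3, w4, w6}; □□¬q there: w3:T, w4:T, w6:T. ✓
w6: successors {w4}; □□¬q there: w4:T. ✓
— 6 worlds.
For □◇□q:
w0: successors {w1, w2}; ◇□q there: w1:F, w2:F. ✗
w1: successors {w2, w4, w6}; ◇□q there: w2:F, w4:F, w6:F. ✗
w2: successors {w0, w2, w6}; ◇□q there: w0:F, w2:F, w6:F. ✗
w3: successors {w1, w2}; ◇□q there: w1:F, w2:F. ✗
w4: successors {w2, w5}; ◇□q there: w2:F, w5:F. ✗
w5: successors {w3, w4, w6}; ◇□q there: w3:F, w4:F, w6:F. ✗
w6: successors {w4}; ◇□q there: w4:F. ✗
— 0 worlds.

6 and 0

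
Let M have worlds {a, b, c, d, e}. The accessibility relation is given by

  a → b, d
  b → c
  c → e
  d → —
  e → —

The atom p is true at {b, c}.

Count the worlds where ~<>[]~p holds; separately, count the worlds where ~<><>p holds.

For ~<>[]~p:
a: <>[]~p is T. ✗
b: <>[]~p is T. ✗
c: <>[]~p is T. ✗
d: <>[]~p is F. ✓
e: <>[]~p is F. ✓
— 2 worlds.
For ~<><>p:
a: <><>p is T. ✗
b: <><>p is F. ✓
c: <><>p is F. ✓
d: <><>p is F. ✓
e: <><>p is F. ✓
— 4 worlds.

2 and 4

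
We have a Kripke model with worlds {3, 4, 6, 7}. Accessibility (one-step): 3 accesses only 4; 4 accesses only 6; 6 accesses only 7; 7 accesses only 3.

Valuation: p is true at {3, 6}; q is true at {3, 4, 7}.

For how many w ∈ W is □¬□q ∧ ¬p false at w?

3: □¬□q is T, ¬p is F. ✗
4: □¬□q is F, ¬p is T. ✗
6: □¬□q is F, ¬p is F. ✗
7: □¬□q is F, ¬p is T. ✗
Satisfying worlds: ∅.
So □¬□q ∧ ¬p fails at the other 4 worlds.

4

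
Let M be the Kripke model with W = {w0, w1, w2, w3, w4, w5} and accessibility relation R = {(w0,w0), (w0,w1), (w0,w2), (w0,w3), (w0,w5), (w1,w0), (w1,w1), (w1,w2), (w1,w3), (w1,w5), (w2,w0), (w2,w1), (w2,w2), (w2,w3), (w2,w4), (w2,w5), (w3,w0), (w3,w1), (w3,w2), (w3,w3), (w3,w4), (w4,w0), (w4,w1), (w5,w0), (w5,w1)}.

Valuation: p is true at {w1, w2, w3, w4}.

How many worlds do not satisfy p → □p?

w0: p is F, □p is F. ✓
w1: p is T, □p is F. ✗
w2: p is T, □p is F. ✗
w3: p is T, □p is F. ✗
w4: p is T, □p is F. ✗
w5: p is F, □p is F. ✓
Satisfying worlds: {w0, w5}.
So p → □p fails at the other 4 worlds.

4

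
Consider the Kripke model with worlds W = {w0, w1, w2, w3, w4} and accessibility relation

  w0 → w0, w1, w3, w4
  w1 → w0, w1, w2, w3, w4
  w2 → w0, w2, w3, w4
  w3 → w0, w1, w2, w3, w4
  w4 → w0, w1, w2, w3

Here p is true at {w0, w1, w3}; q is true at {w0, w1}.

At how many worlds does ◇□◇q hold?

w0: successors {w0, w1, w3, w4}; □◇q there: w0:T, w1:T, w3:T, w4:T. ✓
w1: successors {w0, w1, w2, w3, w4}; □◇q there: w0:T, w1:T, w2:T, w3:T, w4:T. ✓
w2: successors {w0, w2, w3, w4}; □◇q there: w0:T, w2:T, w3:T, w4:T. ✓
w3: successors {w0, w1, w2, w3, w4}; □◇q there: w0:T, w1:T, w2:T, w3:T, w4:T. ✓
w4: successors {w0, w1, w2, w3}; □◇q there: w0:T, w1:T, w2:T, w3:T. ✓
Satisfying worlds: {w0, w1, w2, w3, w4}.

5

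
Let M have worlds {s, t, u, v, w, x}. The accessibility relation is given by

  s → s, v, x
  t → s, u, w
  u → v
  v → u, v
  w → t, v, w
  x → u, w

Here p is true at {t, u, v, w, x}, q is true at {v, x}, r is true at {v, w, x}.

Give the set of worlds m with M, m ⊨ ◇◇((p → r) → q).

s: successors {s, v, x}; ◇((p → r) → q) there: s:T, v:T, x:T. ✓
t: successors {s, u, w}; ◇((p → r) → q) there: s:T, u:T, w:T. ✓
u: successors {v}; ◇((p → r) → q) there: v:T. ✓
v: successors {u, v}; ◇((p → r) → q) there: u:T, v:T. ✓
w: successors {t, v, w}; ◇((p → r) → q) there: t:T, v:T, w:T. ✓
x: successors {u, w}; ◇((p → r) → q) there: u:T, w:T. ✓

{s, t, u, v, w, x}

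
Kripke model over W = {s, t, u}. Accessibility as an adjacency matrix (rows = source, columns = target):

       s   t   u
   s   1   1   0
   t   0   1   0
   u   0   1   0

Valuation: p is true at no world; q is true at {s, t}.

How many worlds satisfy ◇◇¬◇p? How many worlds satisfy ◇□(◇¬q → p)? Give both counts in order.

3 and 3

For ◇◇¬◇p:
s: successors {s, t}; ◇¬◇p there: s:T, t:T. ✓
t: successors {t}; ◇¬◇p there: t:T. ✓
u: successors {t}; ◇¬◇p there: t:T. ✓
— 3 worlds.
For ◇□(◇¬q → p):
s: successors {s, t}; □(◇¬q → p) there: s:T, t:T. ✓
t: successors {t}; □(◇¬q → p) there: t:T. ✓
u: successors {t}; □(◇¬q → p) there: t:T. ✓
— 3 worlds.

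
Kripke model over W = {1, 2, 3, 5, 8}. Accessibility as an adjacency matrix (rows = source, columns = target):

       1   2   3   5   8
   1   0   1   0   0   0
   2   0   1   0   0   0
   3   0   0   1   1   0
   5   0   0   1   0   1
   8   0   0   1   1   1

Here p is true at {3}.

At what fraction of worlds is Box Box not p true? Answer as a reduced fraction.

2/5

1: successors {2}; Box not p there: 2:T. ✓
2: successors {2}; Box not p there: 2:T. ✓
3: successors {3, 5}; Box not p there: 3:F, 5:F. ✗
5: successors {3, 8}; Box not p there: 3:F, 8:F. ✗
8: successors {3, 5, 8}; Box not p there: 3:F, 5:F, 8:F. ✗
That's 2 of 5 worlds, so 2/5.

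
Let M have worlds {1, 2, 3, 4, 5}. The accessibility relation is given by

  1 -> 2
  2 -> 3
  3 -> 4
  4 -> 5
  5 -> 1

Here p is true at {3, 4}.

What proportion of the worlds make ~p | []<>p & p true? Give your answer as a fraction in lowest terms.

3/5

1: ~p is T, []<>p & p is F. ✓
2: ~p is T, []<>p & p is F. ✓
3: ~p is F, []<>p & p is F. ✗
4: ~p is F, []<>p & p is F. ✗
5: ~p is T, []<>p & p is F. ✓
That's 3 of 5 worlds, so 3/5.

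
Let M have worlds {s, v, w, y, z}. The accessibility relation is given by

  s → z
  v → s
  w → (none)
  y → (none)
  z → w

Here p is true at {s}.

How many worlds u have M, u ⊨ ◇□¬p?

3

s: successors {z}; □¬p there: z:T. ✓
v: successors {s}; □¬p there: s:T. ✓
w: no successors, so ◇□¬p fails. ✗
y: no successors, so ◇□¬p fails. ✗
z: successors {w}; □¬p there: w:T. ✓
Satisfying worlds: {s, v, z}.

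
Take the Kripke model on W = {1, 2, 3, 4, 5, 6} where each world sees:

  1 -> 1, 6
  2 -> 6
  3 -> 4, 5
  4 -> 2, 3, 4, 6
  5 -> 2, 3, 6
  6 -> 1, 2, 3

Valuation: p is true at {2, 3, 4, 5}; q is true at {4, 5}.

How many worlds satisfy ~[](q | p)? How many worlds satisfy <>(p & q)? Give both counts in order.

For ~[](q | p):
1: [](q | p) is F. ✓
2: [](q | p) is F. ✓
3: [](q | p) is T. ✗
4: [](q | p) is F. ✓
5: [](q | p) is F. ✓
6: [](q | p) is F. ✓
— 5 worlds.
For <>(p & q):
1: successors {1, 6}; p & q there: 1:F, 6:F. ✗
2: successors {6}; p & q there: 6:F. ✗
3: successors {4, 5}; p & q there: 4:T, 5:T. ✓
4: successors {2, 3, 4, 6}; p & q there: 2:F, 3:F, 4:T, 6:F. ✓
5: successors {2, 3, 6}; p & q there: 2:F, 3:F, 6:F. ✗
6: successors {1, 2, 3}; p & q there: 1:F, 2:F, 3:F. ✗
— 2 worlds.

5 and 2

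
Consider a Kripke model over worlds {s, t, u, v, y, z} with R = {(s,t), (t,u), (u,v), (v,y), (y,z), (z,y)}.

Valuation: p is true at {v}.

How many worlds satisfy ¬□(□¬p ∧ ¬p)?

s: □(□¬p ∧ ¬p) is T. ✗
t: □(□¬p ∧ ¬p) is F. ✓
u: □(□¬p ∧ ¬p) is F. ✓
v: □(□¬p ∧ ¬p) is T. ✗
y: □(□¬p ∧ ¬p) is T. ✗
z: □(□¬p ∧ ¬p) is T. ✗
Satisfying worlds: {t, u}.

2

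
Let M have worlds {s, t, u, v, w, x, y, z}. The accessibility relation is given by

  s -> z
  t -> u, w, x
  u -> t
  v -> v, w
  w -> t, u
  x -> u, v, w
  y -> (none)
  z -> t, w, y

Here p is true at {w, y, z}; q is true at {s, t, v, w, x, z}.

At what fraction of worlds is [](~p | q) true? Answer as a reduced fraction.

7/8

s: successors {z}; ~p | q there: z:T. ✓
t: successors {u, w, x}; ~p | q there: u:T, w:T, x:T. ✓
u: successors {t}; ~p | q there: t:T. ✓
v: successors {v, w}; ~p | q there: v:T, w:T. ✓
w: successors {t, u}; ~p | q there: t:T, u:T. ✓
x: successors {u, v, w}; ~p | q there: u:T, v:T, w:T. ✓
y: no successors, so [](~p | q) holds vacuously. ✓
z: successors {t, w, y}; ~p | q there: t:T, w:T, y:F. ✗
That's 7 of 8 worlds, so 7/8.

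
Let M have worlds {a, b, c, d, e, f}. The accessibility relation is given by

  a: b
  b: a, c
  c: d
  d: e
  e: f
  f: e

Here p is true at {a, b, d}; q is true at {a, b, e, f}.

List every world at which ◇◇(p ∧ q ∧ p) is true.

a: successors {b}; ◇(p ∧ q ∧ p) there: b:T. ✓
b: successors {a, c}; ◇(p ∧ q ∧ p) there: a:T, c:F. ✓
c: successors {d}; ◇(p ∧ q ∧ p) there: d:F. ✗
d: successors {e}; ◇(p ∧ q ∧ p) there: e:F. ✗
e: successors {f}; ◇(p ∧ q ∧ p) there: f:F. ✗
f: successors {e}; ◇(p ∧ q ∧ p) there: e:F. ✗

{a, b}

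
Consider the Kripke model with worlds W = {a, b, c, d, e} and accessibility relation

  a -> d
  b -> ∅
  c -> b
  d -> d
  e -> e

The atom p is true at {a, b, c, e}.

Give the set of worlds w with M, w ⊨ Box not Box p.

a: successors {d}; not Box p there: d:T. ✓
b: no successors, so Box not Box p holds vacuously. ✓
c: successors {b}; not Box p there: b:F. ✗
d: successors {d}; not Box p there: d:T. ✓
e: successors {e}; not Box p there: e:F. ✗

{a, b, d}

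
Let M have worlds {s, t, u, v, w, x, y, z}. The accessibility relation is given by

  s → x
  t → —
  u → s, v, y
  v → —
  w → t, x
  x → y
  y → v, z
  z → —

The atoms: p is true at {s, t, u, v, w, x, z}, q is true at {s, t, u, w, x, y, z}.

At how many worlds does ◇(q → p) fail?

4

s: successors {x}; q → p there: x:T. ✓
t: no successors, so ◇(q → p) fails. ✗
u: successors {s, v, y}; q → p there: s:T, v:T, y:F. ✓
v: no successors, so ◇(q → p) fails. ✗
w: successors {t, x}; q → p there: t:T, x:T. ✓
x: successors {y}; q → p there: y:F. ✗
y: successors {v, z}; q → p there: v:T, z:T. ✓
z: no successors, so ◇(q → p) fails. ✗
Satisfying worlds: {s, u, w, y}.
So ◇(q → p) fails at the other 4 worlds.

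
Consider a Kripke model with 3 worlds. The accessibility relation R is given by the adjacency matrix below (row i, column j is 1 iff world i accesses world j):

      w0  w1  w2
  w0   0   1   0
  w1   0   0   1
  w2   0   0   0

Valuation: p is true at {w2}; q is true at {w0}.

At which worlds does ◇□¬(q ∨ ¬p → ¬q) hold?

w0: successors {w1}; □¬(q ∨ ¬p → ¬q) there: w1:F. ✗
w1: successors {w2}; □¬(q ∨ ¬p → ¬q) there: w2:T. ✓
w2: no successors, so ◇□¬(q ∨ ¬p → ¬q) fails. ✗

{w1}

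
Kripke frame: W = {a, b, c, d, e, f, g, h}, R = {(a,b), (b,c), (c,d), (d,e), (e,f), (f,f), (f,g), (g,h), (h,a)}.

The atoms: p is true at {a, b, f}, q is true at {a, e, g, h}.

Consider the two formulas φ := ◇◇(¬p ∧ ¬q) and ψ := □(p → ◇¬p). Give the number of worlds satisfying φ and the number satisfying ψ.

For ◇◇(¬p ∧ ¬q):
a: successors {b}; ◇(¬p ∧ ¬q) there: b:T. ✓
b: successors {c}; ◇(¬p ∧ ¬q) there: c:T. ✓
c: successors {d}; ◇(¬p ∧ ¬q) there: d:F. ✗
d: successors {e}; ◇(¬p ∧ ¬q) there: e:F. ✗
e: successors {f}; ◇(¬p ∧ ¬q) there: f:F. ✗
f: successors {f, g}; ◇(¬p ∧ ¬q) there: f:F, g:F. ✗
g: successors {h}; ◇(¬p ∧ ¬q) there: h:F. ✗
h: successors {a}; ◇(¬p ∧ ¬q) there: a:F. ✗
— 2 worlds.
For □(p → ◇¬p):
a: successors {b}; p → ◇¬p there: b:T. ✓
b: successors {c}; p → ◇¬p there: c:T. ✓
c: successors {d}; p → ◇¬p there: d:T. ✓
d: successors {e}; p → ◇¬p there: e:T. ✓
e: successors {f}; p → ◇¬p there: f:T. ✓
f: successors {f, g}; p → ◇¬p there: f:T, g:T. ✓
g: successors {h}; p → ◇¬p there: h:T. ✓
h: successors {a}; p → ◇¬p there: a:F. ✗
— 7 worlds.

2 and 7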